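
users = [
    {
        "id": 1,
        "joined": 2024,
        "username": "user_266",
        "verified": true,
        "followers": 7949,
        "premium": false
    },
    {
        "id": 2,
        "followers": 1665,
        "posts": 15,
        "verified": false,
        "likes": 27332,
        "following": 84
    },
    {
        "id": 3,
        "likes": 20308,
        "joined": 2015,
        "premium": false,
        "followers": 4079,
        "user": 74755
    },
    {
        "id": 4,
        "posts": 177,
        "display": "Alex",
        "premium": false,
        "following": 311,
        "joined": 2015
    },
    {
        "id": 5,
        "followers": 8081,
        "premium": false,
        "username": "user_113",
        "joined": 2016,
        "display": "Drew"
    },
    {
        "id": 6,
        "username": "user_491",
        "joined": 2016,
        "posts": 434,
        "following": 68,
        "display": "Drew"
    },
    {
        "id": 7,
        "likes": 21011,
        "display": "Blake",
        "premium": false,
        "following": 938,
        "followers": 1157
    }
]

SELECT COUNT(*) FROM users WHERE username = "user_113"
1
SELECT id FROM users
[1, 2, 3, 4, 5, 6, 7]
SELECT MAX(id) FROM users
7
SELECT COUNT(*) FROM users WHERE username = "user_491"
1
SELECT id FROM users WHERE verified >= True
[1]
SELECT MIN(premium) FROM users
False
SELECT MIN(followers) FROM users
1157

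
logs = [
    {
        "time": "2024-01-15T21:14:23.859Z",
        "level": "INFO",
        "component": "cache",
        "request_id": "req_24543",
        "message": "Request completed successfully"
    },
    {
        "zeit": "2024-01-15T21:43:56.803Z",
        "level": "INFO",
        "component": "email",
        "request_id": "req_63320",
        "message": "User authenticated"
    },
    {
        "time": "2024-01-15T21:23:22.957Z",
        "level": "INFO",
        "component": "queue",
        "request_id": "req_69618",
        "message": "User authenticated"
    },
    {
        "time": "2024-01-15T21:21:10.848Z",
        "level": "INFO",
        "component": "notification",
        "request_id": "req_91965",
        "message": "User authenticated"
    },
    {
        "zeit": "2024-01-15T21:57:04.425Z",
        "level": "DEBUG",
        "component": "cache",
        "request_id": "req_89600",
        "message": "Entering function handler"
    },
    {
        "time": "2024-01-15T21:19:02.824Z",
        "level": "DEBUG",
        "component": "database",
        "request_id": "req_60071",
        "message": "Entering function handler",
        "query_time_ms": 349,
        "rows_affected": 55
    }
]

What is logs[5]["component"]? "database"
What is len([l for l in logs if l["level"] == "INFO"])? 4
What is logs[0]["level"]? "INFO"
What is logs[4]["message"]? "Entering function handler"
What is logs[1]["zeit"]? "2024-01-15T21:43:56.803Z"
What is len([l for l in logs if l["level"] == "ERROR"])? 0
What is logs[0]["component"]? "cache"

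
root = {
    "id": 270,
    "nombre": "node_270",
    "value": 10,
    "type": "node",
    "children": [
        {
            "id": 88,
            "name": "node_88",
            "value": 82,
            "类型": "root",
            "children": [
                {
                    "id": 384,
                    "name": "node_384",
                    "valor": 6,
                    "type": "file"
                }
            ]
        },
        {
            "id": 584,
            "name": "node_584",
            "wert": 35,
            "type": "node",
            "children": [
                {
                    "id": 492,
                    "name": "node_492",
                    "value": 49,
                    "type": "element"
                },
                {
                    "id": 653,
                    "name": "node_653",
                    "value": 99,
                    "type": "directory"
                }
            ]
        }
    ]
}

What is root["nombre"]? "node_270"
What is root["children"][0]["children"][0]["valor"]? 6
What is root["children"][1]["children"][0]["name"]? "node_492"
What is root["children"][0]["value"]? 82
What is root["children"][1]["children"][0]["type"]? "element"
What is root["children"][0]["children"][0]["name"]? "node_384"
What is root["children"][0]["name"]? "node_88"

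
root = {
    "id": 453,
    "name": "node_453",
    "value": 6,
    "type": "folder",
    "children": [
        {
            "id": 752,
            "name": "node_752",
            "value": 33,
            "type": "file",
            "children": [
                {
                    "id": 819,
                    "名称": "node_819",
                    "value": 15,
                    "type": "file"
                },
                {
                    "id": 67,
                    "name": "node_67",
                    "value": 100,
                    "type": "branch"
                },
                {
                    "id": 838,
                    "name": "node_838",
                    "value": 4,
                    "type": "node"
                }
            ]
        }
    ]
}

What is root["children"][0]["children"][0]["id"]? 819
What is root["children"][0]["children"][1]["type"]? "branch"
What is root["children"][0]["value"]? 33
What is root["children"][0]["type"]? "file"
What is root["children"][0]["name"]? "node_752"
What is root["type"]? "folder"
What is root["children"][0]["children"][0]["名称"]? "node_819"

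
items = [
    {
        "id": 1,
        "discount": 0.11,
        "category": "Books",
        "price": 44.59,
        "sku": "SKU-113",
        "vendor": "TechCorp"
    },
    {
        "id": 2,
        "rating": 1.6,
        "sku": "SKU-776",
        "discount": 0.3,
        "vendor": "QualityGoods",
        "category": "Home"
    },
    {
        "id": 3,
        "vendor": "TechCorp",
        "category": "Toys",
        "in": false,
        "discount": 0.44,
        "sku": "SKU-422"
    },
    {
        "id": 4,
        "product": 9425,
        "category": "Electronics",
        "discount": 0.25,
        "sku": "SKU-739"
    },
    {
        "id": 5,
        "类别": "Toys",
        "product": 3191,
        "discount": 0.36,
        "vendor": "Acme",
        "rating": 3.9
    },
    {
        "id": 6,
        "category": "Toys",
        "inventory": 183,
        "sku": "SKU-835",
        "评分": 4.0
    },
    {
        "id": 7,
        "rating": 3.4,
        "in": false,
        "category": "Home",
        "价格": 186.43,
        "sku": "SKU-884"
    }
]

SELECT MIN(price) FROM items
44.59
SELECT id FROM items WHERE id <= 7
[1, 2, 3, 4, 5, 6, 7]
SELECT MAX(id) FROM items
7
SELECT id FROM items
[1, 2, 3, 4, 5, 6, 7]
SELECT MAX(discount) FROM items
0.44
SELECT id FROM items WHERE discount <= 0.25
[1, 4]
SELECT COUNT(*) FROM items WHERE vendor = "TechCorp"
2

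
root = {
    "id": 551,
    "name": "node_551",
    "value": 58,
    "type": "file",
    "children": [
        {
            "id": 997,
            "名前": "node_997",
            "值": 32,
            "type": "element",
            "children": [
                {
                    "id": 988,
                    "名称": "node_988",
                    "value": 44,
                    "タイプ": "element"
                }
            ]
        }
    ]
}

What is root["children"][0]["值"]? 32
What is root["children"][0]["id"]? 997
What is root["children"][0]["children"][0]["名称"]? "node_988"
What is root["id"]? 551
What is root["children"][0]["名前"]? "node_997"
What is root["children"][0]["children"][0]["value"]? 44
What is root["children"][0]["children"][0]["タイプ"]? "element"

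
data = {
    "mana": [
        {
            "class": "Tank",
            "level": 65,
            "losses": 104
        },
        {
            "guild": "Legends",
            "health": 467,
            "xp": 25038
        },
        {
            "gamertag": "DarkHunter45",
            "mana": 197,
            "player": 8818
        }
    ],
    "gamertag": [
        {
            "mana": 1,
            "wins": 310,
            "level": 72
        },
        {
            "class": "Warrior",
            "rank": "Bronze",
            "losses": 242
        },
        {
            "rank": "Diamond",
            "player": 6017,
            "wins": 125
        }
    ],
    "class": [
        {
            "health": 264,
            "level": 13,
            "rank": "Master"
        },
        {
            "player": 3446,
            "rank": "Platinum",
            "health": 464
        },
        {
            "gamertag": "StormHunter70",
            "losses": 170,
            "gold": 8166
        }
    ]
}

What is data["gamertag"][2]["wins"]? 125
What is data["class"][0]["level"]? 13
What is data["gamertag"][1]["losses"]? 242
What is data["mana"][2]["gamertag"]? "DarkHunter45"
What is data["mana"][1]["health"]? 467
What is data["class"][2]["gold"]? 8166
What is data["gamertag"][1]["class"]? "Warrior"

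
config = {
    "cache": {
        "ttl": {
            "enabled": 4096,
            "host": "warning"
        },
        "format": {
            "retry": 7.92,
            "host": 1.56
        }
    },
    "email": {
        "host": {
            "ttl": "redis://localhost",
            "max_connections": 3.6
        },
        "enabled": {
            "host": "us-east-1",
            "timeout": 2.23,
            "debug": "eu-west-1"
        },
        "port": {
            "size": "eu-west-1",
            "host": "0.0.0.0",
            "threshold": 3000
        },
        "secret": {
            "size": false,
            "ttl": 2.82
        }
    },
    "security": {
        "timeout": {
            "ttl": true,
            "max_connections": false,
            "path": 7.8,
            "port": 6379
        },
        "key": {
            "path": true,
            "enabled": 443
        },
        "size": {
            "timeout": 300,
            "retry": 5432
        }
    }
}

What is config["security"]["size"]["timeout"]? 300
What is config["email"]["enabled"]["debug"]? "eu-west-1"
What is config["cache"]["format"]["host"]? 1.56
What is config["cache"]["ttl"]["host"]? "warning"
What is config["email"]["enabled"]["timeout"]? 2.23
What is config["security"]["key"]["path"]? True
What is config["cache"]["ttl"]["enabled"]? 4096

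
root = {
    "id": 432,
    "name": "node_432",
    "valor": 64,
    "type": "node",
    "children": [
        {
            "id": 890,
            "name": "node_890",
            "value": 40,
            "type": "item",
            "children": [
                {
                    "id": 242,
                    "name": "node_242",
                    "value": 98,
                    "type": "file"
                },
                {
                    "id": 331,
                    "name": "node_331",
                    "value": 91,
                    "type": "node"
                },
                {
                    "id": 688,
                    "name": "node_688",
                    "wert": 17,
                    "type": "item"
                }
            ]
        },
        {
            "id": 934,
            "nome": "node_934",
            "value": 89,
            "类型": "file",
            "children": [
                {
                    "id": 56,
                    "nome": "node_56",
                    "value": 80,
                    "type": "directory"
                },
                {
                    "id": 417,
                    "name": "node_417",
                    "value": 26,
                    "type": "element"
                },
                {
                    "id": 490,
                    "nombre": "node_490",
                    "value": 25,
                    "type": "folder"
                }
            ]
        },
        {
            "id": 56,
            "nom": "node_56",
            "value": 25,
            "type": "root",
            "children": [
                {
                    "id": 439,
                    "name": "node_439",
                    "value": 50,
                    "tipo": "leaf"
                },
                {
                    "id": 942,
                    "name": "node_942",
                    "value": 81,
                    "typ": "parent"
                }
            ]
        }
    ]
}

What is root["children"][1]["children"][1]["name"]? "node_417"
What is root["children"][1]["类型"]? "file"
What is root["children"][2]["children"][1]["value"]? 81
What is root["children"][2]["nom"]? "node_56"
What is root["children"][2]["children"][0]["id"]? 439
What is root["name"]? "node_432"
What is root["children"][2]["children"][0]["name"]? "node_439"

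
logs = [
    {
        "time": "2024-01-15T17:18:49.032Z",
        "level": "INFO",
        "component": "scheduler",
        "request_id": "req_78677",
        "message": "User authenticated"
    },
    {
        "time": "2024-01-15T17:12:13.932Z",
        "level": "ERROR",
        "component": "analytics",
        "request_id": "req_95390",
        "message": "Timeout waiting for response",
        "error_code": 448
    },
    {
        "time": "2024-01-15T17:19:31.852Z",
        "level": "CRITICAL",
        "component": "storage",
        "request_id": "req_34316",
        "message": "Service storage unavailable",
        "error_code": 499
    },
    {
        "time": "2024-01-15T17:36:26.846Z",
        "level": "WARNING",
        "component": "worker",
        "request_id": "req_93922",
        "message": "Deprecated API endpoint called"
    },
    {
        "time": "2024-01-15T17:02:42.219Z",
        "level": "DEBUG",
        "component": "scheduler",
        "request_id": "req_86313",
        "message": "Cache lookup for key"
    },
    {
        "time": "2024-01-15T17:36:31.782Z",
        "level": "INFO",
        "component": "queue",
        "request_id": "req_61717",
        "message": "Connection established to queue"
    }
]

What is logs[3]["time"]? "2024-01-15T17:36:26.846Z"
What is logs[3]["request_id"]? "req_93922"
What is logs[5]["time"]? "2024-01-15T17:36:31.782Z"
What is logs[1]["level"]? "ERROR"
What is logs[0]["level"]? "INFO"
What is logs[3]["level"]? "WARNING"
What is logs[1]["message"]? "Timeout waiting for response"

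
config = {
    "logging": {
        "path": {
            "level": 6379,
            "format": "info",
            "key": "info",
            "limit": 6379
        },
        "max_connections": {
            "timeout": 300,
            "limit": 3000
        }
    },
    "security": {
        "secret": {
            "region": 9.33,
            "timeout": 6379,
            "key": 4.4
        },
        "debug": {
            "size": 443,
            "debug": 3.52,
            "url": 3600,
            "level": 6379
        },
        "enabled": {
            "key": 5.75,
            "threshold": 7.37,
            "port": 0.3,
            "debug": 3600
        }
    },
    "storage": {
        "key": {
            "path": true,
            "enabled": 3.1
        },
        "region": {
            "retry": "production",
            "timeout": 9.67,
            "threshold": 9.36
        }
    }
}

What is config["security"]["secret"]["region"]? 9.33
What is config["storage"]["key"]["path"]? True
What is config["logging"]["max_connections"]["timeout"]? 300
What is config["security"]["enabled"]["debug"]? 3600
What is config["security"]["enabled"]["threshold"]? 7.37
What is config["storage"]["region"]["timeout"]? 9.67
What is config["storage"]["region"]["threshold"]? 9.36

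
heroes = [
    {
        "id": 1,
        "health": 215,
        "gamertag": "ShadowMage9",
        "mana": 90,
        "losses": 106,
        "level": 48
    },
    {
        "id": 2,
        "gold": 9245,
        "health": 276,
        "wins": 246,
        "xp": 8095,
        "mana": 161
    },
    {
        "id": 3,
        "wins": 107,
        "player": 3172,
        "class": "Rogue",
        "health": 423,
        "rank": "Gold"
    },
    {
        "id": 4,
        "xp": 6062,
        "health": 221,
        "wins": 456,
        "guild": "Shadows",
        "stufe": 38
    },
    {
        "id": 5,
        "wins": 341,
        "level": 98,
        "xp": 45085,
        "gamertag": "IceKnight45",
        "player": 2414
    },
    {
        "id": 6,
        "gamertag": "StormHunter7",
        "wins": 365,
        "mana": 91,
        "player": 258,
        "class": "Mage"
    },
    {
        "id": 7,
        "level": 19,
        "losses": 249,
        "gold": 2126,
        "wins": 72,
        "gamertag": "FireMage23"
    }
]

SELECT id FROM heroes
[1, 2, 3, 4, 5, 6, 7]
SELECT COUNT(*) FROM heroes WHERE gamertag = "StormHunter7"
1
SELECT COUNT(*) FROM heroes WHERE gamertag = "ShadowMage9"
1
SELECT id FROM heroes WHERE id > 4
[5, 6, 7]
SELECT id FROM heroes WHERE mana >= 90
[1, 2, 6]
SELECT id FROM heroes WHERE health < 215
[]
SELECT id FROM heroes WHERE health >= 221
[2, 3, 4]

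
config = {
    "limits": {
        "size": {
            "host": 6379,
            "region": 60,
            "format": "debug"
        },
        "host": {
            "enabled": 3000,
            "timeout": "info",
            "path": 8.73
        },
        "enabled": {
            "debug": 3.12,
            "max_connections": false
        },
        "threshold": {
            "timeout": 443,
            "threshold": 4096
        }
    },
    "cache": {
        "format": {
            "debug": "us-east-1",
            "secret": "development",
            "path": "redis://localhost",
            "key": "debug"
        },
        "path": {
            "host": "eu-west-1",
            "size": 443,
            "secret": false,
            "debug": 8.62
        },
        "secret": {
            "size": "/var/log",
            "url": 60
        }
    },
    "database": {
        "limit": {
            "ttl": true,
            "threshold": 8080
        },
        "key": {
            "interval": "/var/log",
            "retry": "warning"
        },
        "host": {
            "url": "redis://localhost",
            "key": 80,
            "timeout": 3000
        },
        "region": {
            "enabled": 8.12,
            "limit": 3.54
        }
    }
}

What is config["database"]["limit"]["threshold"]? 8080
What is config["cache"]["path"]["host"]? "eu-west-1"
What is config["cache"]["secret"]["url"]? 60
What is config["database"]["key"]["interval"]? "/var/log"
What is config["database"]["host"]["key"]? 80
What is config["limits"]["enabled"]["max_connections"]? False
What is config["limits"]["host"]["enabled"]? 3000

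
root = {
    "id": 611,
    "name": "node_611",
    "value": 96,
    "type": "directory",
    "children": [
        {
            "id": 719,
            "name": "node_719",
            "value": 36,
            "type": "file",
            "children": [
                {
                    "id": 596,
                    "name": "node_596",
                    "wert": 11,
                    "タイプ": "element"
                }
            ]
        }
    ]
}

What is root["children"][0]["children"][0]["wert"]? 11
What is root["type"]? "directory"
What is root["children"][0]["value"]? 36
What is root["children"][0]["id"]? 719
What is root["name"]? "node_611"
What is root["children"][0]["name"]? "node_719"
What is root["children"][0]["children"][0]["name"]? "node_596"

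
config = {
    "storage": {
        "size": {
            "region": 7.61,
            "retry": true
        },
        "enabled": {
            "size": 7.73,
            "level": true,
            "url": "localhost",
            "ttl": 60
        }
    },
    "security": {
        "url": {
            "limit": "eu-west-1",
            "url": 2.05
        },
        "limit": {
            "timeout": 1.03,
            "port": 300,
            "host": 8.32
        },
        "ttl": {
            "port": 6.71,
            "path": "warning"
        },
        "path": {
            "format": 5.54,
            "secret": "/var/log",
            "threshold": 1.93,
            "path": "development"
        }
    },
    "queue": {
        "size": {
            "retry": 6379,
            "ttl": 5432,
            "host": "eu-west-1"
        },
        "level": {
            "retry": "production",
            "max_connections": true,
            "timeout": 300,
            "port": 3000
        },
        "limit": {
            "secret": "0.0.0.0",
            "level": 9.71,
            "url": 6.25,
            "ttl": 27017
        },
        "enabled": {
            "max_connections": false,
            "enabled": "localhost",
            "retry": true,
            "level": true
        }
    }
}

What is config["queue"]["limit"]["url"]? 6.25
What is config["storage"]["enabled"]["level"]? True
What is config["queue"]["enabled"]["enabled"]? "localhost"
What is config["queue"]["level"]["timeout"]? 300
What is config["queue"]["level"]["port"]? 3000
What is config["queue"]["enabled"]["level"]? True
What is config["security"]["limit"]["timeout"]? 1.03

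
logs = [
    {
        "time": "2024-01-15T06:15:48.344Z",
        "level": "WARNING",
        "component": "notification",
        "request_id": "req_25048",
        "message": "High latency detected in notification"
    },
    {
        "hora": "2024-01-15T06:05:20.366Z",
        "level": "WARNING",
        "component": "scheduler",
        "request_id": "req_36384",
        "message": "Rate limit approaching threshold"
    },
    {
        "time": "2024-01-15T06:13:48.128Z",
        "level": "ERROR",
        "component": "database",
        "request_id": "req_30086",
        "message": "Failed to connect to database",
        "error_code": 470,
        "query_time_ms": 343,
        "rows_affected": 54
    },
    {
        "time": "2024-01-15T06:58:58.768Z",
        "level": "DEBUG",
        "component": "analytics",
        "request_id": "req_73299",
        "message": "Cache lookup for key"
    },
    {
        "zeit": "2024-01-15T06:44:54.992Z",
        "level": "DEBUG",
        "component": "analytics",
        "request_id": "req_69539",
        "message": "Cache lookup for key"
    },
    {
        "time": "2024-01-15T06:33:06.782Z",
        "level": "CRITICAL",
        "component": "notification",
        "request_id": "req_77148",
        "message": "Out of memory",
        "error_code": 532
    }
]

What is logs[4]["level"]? "DEBUG"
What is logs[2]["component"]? "database"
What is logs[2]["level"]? "ERROR"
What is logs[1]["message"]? "Rate limit approaching threshold"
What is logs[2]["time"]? "2024-01-15T06:13:48.128Z"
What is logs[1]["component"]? "scheduler"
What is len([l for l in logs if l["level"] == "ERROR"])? 1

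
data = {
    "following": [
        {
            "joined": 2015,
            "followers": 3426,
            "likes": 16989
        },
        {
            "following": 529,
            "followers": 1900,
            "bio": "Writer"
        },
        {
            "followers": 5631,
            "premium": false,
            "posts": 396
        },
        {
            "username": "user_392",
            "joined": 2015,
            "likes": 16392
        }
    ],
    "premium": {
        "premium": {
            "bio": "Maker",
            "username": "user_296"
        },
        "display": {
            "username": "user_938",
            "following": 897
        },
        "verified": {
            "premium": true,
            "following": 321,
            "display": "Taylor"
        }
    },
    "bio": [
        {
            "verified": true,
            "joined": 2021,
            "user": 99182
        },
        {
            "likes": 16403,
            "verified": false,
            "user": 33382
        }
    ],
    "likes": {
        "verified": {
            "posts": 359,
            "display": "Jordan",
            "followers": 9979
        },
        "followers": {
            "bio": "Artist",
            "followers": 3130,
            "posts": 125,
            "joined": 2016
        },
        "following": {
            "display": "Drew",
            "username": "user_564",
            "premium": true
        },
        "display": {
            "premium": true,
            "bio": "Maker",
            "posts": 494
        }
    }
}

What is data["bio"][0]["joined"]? 2021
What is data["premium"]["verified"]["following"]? 321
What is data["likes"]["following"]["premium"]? True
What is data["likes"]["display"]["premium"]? True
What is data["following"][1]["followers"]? 1900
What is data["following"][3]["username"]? "user_392"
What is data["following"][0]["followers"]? 3426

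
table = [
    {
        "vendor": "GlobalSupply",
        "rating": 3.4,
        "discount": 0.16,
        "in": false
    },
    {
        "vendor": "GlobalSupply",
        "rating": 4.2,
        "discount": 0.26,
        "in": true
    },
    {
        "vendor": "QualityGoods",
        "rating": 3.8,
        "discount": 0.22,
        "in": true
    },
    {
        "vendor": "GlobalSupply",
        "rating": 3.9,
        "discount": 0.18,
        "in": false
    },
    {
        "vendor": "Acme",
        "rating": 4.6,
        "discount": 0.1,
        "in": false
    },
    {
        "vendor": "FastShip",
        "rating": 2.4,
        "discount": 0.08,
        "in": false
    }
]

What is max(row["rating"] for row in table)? 4.6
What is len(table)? 6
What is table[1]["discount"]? 0.26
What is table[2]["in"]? True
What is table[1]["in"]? True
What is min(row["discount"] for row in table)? 0.08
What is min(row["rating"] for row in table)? 2.4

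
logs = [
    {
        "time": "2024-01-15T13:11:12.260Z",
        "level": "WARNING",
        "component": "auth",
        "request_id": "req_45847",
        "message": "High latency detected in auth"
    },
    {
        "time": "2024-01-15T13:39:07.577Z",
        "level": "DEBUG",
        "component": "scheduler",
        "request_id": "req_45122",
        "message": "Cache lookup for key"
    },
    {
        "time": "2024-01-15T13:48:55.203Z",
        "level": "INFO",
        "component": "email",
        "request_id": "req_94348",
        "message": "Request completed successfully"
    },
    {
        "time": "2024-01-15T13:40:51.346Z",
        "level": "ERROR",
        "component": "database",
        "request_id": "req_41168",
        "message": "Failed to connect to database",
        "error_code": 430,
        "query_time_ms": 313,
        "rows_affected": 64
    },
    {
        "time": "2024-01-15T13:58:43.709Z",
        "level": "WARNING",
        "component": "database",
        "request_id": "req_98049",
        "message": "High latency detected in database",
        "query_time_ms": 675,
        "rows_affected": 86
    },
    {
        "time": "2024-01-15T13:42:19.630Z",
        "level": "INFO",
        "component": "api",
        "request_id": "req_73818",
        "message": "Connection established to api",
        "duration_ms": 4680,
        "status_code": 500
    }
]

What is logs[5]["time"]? "2024-01-15T13:42:19.630Z"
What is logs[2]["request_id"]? "req_94348"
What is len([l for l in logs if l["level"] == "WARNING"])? 2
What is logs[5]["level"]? "INFO"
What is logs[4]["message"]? "High latency detected in database"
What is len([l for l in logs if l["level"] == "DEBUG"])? 1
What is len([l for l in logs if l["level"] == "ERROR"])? 1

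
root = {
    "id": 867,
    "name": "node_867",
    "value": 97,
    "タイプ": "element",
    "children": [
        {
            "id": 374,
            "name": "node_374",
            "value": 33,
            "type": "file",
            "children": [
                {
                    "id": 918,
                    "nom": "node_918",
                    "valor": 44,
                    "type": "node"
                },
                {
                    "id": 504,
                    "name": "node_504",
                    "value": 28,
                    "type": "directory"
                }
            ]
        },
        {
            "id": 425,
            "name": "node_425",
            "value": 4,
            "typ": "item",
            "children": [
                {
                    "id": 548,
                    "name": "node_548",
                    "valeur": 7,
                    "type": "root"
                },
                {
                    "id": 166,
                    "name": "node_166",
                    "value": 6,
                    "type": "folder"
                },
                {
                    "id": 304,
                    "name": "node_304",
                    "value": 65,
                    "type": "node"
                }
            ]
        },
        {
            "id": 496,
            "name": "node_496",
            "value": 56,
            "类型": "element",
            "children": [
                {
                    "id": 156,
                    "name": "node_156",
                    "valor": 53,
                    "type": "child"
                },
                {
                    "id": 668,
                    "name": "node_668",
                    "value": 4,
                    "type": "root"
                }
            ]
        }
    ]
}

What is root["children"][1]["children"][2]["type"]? "node"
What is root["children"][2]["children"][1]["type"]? "root"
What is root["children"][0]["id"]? 374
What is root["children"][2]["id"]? 496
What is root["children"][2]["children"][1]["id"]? 668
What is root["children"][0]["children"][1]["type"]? "directory"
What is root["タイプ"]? "element"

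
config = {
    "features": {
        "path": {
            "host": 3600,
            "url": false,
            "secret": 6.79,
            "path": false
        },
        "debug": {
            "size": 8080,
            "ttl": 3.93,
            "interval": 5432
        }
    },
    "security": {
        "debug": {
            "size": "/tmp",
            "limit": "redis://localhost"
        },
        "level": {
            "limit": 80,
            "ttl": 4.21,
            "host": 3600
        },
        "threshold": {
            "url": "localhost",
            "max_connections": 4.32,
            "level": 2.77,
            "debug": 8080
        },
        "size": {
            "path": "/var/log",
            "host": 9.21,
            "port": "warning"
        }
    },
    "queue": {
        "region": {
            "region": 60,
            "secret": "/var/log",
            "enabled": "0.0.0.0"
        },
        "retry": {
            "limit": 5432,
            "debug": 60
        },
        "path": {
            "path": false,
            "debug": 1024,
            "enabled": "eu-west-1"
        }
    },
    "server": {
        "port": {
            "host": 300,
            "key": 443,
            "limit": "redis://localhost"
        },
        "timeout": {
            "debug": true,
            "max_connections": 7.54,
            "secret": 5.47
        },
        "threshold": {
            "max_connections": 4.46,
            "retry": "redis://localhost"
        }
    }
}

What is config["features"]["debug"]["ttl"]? 3.93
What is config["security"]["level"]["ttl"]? 4.21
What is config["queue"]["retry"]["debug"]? 60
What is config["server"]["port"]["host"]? 300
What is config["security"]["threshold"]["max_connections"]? 4.32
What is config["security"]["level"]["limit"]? 80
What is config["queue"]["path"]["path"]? False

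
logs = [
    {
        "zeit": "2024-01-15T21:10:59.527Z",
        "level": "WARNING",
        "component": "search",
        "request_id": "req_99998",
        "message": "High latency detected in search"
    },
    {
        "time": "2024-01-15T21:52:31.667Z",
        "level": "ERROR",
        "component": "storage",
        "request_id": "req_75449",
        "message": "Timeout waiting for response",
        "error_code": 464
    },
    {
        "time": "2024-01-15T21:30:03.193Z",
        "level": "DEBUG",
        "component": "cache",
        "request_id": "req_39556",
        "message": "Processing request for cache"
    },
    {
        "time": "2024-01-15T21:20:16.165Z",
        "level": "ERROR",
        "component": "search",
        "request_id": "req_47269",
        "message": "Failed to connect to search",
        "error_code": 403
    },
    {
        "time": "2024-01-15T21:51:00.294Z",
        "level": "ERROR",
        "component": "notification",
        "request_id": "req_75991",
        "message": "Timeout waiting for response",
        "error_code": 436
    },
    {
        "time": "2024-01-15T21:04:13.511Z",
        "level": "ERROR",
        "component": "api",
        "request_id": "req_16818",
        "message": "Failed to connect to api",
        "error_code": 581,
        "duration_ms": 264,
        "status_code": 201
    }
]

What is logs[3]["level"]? "ERROR"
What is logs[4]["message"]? "Timeout waiting for response"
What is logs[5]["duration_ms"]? 264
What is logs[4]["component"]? "notification"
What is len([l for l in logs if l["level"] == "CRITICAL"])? 0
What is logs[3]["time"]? "2024-01-15T21:20:16.165Z"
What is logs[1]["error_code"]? 464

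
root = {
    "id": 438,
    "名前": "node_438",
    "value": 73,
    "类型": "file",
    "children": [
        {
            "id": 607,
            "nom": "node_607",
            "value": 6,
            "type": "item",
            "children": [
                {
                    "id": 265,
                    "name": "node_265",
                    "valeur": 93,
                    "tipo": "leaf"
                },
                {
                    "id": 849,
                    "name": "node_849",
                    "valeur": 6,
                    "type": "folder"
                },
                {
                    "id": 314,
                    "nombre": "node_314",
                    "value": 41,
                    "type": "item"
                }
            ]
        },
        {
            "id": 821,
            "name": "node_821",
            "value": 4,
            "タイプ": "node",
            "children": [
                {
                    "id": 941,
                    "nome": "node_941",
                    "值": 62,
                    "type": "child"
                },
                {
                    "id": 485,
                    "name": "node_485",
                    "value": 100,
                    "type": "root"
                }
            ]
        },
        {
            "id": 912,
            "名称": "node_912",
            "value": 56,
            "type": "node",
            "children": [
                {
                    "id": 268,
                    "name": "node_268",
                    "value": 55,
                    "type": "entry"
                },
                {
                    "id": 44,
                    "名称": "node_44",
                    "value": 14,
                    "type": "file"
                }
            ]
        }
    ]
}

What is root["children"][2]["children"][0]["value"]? 55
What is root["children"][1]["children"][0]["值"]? 62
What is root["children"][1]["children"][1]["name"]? "node_485"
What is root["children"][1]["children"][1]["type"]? "root"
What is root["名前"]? "node_438"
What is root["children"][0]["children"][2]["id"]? 314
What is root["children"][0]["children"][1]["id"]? 849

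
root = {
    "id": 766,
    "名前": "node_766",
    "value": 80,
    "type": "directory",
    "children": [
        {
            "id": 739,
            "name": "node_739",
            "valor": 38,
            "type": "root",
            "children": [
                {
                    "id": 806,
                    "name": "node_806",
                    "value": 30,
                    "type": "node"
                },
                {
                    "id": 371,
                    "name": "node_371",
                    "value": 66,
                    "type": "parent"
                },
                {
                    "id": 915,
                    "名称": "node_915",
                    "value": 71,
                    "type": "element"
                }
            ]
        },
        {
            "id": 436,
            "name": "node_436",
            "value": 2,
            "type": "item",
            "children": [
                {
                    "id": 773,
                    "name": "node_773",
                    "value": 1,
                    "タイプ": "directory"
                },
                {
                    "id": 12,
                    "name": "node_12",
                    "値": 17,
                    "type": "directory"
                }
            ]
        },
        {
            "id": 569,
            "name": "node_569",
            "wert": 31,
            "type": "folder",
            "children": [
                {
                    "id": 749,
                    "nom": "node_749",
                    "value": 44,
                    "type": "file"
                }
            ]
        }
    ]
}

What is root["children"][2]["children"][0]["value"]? 44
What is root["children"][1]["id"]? 436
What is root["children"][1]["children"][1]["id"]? 12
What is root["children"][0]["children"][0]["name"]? "node_806"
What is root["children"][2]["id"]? 569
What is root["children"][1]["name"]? "node_436"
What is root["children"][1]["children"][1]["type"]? "directory"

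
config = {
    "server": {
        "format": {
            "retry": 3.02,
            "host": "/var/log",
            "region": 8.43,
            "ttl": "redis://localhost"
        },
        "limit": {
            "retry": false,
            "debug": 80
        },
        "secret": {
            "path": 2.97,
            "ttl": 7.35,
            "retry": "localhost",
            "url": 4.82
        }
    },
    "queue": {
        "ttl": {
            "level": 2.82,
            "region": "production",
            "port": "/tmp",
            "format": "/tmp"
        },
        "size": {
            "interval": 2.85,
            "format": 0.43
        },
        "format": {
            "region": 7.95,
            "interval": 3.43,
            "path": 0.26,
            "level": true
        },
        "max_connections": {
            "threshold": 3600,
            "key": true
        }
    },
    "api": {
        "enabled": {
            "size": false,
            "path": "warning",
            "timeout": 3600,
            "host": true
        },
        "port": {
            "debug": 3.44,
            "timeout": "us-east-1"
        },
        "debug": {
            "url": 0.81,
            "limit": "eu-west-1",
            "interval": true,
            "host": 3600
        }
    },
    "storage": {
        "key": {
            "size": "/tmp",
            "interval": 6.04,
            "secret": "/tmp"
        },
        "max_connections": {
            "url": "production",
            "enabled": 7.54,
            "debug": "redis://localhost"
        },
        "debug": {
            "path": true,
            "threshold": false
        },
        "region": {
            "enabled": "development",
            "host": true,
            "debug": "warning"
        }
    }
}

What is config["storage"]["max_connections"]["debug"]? "redis://localhost"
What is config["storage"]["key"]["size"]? "/tmp"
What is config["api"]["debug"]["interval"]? True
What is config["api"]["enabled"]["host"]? True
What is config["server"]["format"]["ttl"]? "redis://localhost"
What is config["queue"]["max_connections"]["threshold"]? 3600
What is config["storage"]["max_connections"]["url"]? "production"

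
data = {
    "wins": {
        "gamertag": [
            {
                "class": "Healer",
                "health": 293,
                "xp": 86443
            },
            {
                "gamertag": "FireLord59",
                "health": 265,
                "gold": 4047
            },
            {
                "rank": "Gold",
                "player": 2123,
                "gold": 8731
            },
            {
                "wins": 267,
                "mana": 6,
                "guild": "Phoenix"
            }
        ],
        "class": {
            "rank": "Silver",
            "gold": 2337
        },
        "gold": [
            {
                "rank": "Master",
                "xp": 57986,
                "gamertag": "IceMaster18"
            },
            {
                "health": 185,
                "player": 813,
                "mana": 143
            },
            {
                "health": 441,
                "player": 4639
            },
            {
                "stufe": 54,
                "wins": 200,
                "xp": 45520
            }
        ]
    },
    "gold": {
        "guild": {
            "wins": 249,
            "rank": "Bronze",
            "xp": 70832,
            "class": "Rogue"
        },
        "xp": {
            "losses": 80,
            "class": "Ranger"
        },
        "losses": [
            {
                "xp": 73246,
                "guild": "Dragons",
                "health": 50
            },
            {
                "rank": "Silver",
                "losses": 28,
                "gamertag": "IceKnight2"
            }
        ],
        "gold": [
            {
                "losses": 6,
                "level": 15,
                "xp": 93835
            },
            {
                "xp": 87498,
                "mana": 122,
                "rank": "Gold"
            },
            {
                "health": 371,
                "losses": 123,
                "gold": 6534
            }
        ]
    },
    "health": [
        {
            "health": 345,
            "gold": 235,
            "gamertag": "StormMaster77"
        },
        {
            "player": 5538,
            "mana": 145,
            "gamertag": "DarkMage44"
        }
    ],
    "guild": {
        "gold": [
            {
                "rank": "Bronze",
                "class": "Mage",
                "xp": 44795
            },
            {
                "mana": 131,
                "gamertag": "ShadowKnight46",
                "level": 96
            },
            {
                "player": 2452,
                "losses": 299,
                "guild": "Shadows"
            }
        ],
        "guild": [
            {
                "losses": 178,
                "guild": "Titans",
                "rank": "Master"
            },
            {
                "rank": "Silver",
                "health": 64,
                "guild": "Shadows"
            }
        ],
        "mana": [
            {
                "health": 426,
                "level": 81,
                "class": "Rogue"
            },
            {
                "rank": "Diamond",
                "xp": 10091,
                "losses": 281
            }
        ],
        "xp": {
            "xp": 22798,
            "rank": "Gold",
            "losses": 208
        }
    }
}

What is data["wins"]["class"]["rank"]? "Silver"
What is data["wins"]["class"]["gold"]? 2337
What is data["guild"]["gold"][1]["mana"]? 131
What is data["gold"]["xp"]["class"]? "Ranger"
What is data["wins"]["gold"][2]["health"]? 441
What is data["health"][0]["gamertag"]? "StormMaster77"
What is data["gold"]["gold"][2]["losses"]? 123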